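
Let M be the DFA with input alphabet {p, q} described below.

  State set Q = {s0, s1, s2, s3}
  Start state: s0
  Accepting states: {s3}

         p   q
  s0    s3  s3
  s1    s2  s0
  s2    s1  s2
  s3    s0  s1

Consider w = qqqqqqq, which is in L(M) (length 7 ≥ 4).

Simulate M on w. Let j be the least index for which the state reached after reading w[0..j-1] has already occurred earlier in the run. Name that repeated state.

s0

State sequence: s0 -q-> s3 -q-> s1 -q-> s0 -q-> s3 -q-> s1 -q-> s0 -q-> s3
First repeat at step 3: s0 was already visited.

The earliest repeat is at step j = 3: M is in s0, which it already visited at step i = 0.
The DFA has 4 states, so the proof of the pumping lemma guarantees a repeated state among the first 4+1 visited; the segment between the two visits is the pumpable y.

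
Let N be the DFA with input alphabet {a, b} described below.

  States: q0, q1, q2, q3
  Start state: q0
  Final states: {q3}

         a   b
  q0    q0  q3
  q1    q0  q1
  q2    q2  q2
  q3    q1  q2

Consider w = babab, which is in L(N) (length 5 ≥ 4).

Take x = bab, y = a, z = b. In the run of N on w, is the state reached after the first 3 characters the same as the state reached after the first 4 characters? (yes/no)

no

State sequence: q0 -b-> q3 -a-> q1 -b-> q1 -a-> q0

After x (step 3): q1. After xy (step 4): q0.
They differ (q1 ≠ q0), so y is not a cycle from the state after x; this split is not the one the pumping-lemma construction produces, and pumping y need not keep the string in L(N).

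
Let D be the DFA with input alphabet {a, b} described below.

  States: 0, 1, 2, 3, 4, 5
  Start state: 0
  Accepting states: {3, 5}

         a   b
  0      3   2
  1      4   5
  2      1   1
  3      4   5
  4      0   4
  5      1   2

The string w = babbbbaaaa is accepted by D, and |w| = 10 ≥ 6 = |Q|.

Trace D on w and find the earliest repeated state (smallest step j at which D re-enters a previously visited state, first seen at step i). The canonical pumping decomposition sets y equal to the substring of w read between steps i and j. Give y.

Run of D on w = b a b b b b a a a a:
  step 0: 0  (start)
  step 1: 2  (read b: 0→2)
  step 2: 1  (read a: 2→1)
  step 3: 5  (read b: 1→5)
  step 4: 2  (read b: 5→2)   ← first repeat (2 seen earlier)
  step 5: 1  (read b: 2→1)
  step 6: 5  (read b: 1→5)
  step 7: 1  (read a: 5→1)
  step 8: 4  (read a: 1→4)
  step 9: 0  (read a: 4→0)
  step 10: 3  (read a: 0→3)

So i = 1, j = 4, giving x = w[0:1] = b, y = w[1:4] = abb, z = w[4:10] = bbaaaa.
Check: |xy| = 4 ≤ 6 and |y| = 3 ≥ 1. Reading y takes D from 2 back to 2, so every xyⁱz is accepted.

abb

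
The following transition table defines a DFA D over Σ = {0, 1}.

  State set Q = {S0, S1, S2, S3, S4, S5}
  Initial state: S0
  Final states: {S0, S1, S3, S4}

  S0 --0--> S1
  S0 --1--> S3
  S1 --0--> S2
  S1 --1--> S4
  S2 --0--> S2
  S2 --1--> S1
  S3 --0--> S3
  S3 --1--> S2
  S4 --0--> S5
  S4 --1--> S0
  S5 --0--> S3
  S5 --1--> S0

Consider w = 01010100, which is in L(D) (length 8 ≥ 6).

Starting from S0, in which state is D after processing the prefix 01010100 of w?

S3

Run of D on the first 8 characters of w = 0 1 0 1 0 1 0 0:
  step 0: S0  (start)
  step 1: S1  (read 0: S0→S1)
  step 2: S4  (read 1: S1→S4)
  step 3: S5  (read 0: S4→S5)
  step 4: S0  (read 1: S5→S0)
  step 5: S1  (read 0: S0→S1)
  step 6: S4  (read 1: S1→S4)
  step 7: S5  (read 0: S4→S5)
  step 8: S3  (read 0: S5→S3)

After reading 8 characters, D is in state S3.
(This kind of state-tracing is the core of the pumping-lemma construction: with 6 states, pigeonhole forces a repeat within the first 6 steps.)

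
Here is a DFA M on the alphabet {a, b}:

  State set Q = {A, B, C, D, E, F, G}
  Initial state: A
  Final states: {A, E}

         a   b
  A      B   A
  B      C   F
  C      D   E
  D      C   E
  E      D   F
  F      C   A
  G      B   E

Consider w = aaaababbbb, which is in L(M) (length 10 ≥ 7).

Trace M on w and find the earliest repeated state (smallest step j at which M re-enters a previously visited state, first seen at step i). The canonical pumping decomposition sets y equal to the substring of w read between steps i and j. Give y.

aa

State sequence: A -a-> B -a-> C -a-> D -a-> C -b-> E -a-> D -b-> E -b-> F -b-> A -b-> A
First repeat at step 4: C was already visited.

So i = 2, j = 4, giving x = w[0:2] = aa, y = w[2:4] = aa, z = w[4:10] = babbbb.
Check: |xy| = 4 ≤ 7 and |y| = 2 ≥ 1. Reading y takes M from C back to C, so every xyⁱz is accepted.
Since M has 7 states, any run of length ≥ 7 visits 7+1 states, so by pigeonhole some state repeats within the first 7 steps — that repeat gives the pumpable loop.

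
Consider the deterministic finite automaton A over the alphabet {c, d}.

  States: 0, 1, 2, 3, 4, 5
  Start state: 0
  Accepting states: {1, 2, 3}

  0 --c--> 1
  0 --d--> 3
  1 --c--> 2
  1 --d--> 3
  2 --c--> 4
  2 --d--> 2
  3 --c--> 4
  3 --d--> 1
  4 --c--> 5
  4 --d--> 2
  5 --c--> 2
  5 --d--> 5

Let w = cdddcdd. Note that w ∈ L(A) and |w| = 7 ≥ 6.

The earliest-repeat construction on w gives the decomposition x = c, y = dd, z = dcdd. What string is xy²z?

xy^2z = c·dd·dd·dcdd = cdddddcdd.
Reading y = dd takes A from 1 back to 1, so after x·y·y the machine is still in 1, and z then leads to the accepting state 2. Hence cdddddcdd ∈ L(A).

cdddddcdd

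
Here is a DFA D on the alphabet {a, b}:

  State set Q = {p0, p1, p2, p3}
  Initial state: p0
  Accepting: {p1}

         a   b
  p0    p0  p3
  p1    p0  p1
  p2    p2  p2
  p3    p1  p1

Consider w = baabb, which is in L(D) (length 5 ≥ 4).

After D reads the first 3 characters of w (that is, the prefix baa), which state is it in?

p0

Run of D on the first 3 characters of w = b a a:
  step 0: p0  (start)
  step 1: p3  (read b: p0→p3)
  step 2: p1  (read a: p3→p1)
  step 3: p0  (read a: p1→p0)

After reading 3 characters, D is in state p0.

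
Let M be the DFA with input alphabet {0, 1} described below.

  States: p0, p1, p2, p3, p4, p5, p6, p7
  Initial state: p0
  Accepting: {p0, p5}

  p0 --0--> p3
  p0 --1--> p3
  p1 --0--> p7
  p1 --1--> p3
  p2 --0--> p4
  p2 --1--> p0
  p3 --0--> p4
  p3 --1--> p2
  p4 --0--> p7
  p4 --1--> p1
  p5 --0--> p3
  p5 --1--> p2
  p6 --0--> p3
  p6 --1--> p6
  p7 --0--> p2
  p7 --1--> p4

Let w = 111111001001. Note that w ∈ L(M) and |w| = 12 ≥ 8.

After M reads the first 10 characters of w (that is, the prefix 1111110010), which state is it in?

Run of M on the first 10 characters of w = 1 1 1 1 1 1 0 0 1 0:
  step 0: p0  (start)
  step 1: p3  (read 1: p0→p3)
  step 2: p2  (read 1: p3→p2)
  step 3: p0  (read 1: p2→p0)
  step 4: p3  (read 1: p0→p3)
  step 5: p2  (read 1: p3→p2)
  step 6: p0  (read 1: p2→p0)
  step 7: p3  (read 0: p0→p3)
  step 8: p4  (read 0: p3→p4)
  step 9: p1  (read 1: p4→p1)
  step 10: p7  (read 0: p1→p7)

After reading 10 characters, M is in state p7.
(This kind of state-tracing is the core of the pumping-lemma construction: with 8 states, pigeonhole forces a repeat within the first 8 steps.)

p7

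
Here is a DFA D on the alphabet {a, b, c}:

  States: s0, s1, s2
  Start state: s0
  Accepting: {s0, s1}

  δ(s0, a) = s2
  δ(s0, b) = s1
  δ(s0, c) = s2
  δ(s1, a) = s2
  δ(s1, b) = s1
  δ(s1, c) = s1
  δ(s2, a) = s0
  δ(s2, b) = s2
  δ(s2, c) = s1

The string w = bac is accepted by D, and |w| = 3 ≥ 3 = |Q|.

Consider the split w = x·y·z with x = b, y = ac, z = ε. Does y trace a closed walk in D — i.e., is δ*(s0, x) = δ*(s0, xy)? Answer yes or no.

Run of D on the first 3 characters of w = b a c:
  step 0: s0  (start)
  step 1: s1  (read b: s0→s1)
  step 2: s2  (read a: s1→s2)
  step 3: s1  (read c: s2→s1)

After x (step 1): s1. After xy (step 3): s1.
They match, so y = ac drives D around a cycle from s1 back to itself; pumping y any number of times keeps D in s1 before reading z, and xyⁱz ∈ L(D) for every i ≥ 0.

yes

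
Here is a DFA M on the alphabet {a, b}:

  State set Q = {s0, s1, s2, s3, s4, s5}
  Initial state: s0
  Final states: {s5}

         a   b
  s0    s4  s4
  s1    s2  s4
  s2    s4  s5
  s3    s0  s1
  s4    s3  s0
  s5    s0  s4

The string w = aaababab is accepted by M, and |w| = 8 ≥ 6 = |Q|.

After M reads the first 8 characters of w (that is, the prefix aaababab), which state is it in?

s5

State sequence: s0 -a-> s4 -a-> s3 -a-> s0 -b-> s4 -a-> s3 -b-> s1 -a-> s2 -b-> s5

After reading 8 characters, M is in state s5.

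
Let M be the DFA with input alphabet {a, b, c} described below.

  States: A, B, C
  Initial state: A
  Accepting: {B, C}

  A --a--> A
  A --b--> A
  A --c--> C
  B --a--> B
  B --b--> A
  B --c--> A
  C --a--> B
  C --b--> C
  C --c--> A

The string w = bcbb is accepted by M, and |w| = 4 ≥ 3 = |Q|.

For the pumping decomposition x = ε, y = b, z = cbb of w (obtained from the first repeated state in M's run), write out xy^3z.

xy^3z = ε·b·b·b·cbb = bbbcbb.
Reading y = b takes M from A back to A, so after x·y·y·y the machine is still in A, and z then leads to the accepting state C. Hence bbbcbb ∈ L(M).

bbbcbb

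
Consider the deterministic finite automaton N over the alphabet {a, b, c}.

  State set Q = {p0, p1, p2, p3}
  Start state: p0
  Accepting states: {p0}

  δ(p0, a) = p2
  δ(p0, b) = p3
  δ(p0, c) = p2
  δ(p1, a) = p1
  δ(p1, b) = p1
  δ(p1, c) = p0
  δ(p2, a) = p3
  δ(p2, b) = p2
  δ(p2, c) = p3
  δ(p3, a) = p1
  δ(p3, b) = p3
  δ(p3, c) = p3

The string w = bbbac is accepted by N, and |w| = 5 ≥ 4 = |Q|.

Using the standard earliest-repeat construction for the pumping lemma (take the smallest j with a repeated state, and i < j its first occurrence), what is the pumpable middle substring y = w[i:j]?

State sequence: p0 -b-> p3 -b-> p3 -b-> p3 -a-> p1 -c-> p0
First repeat at step 2: p3 was already visited.

So i = 1, j = 2, giving x = w[0:1] = b, y = w[1:2] = b, z = w[2:5] = bac.
Check: |xy| = 2 ≤ 4 and |y| = 1 ≥ 1. Reading y takes N from p3 back to p3, so every xyⁱz is accepted.

b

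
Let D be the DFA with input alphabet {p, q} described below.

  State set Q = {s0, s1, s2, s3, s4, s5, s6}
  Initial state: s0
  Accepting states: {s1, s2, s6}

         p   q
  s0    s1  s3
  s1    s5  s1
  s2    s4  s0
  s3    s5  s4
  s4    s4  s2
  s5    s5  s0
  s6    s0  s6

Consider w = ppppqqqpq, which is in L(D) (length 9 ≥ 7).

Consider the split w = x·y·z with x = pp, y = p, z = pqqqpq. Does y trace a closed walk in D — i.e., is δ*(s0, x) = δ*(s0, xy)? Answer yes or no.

yes

State sequence: s0 -p-> s1 -p-> s5 -p-> s5

After x (step 2): s5. After xy (step 3): s5.
They match, so y = p drives D around a cycle from s5 back to itself; pumping y any number of times keeps D in s5 before reading z, and xyⁱz ∈ L(D) for every i ≥ 0.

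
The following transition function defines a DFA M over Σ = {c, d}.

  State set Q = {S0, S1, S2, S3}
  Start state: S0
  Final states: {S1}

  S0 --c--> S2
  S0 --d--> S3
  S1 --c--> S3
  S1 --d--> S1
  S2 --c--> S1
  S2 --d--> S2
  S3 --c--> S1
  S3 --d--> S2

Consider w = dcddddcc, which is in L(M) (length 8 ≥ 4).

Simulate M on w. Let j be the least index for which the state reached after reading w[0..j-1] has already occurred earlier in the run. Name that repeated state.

State sequence: S0 -d-> S3 -c-> S1 -d-> S1 -d-> S1 -d-> S1 -d-> S1 -c-> S3 -c-> S1
First repeat at step 3: S1 was already visited.

The earliest repeat is at step j = 3: M is in S1, which it already visited at step i = 2.

S1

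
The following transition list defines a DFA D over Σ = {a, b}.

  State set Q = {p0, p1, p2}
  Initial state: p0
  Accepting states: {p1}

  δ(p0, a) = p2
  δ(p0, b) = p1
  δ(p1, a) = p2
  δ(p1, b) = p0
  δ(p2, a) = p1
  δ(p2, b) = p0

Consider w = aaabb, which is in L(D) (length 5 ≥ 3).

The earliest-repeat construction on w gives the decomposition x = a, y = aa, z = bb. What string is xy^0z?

xy⁰z = xz = a·bb = abb.
Reading y = aa takes D from p2 back to p2, so after x the machine is still in p2, and z then leads to the accepting state p1. Hence abb ∈ L(D).

abb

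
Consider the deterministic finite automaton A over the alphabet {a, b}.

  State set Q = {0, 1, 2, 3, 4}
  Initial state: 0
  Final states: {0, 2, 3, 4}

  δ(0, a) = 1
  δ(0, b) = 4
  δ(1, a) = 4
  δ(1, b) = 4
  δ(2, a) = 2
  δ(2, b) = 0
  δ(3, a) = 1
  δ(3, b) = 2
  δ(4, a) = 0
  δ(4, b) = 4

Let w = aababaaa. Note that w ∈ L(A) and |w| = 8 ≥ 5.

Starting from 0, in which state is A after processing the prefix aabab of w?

State sequence: 0 -a-> 1 -a-> 4 -b-> 4 -a-> 0 -b-> 4

After reading 5 characters, A is in state 4.
(This kind of state-tracing is the core of the pumping-lemma construction: with 5 states, pigeonhole forces a repeat within the first 5 steps.)

4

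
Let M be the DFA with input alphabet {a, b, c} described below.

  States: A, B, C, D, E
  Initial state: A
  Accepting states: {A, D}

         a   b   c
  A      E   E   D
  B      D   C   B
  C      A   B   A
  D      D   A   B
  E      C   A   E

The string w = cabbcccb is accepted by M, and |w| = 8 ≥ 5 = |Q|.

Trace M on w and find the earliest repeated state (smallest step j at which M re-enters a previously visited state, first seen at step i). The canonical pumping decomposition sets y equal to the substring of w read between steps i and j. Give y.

a

Run of M on w = c a b b c c c b:
  step 0: A  (start)
  step 1: D  (read c: A→D)
  step 2: D  (read a: D→D)   ← first repeat (D seen earlier)
  step 3: A  (read b: D→A)
  step 4: E  (read b: A→E)
  step 5: E  (read c: E→E)
  step 6: E  (read c: E→E)
  step 7: E  (read c: E→E)
  step 8: A  (read b: E→A)

So i = 1, j = 2, giving x = w[0:1] = c, y = w[1:2] = a, z = w[2:8] = bbcccb.
Check: |xy| = 2 ≤ 5 and |y| = 1 ≥ 1. Reading y takes M from D back to D, so every xyⁱz is accepted.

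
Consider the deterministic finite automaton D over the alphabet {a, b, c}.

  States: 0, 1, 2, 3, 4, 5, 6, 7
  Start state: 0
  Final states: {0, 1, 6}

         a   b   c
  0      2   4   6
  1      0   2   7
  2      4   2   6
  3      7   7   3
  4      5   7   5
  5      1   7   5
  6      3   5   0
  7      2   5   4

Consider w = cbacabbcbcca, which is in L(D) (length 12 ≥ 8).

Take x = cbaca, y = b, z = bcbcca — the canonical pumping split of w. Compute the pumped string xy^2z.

xy^2z = cbaca·b·b·bcbcca = cbacabbbcbcca.
Reading y = b takes D from 2 back to 2, so after x·y·y the machine is still in 2, and z then leads to the accepting state 1. Hence cbacabbbcbcca ∈ L(D).

cbacabbbcbcca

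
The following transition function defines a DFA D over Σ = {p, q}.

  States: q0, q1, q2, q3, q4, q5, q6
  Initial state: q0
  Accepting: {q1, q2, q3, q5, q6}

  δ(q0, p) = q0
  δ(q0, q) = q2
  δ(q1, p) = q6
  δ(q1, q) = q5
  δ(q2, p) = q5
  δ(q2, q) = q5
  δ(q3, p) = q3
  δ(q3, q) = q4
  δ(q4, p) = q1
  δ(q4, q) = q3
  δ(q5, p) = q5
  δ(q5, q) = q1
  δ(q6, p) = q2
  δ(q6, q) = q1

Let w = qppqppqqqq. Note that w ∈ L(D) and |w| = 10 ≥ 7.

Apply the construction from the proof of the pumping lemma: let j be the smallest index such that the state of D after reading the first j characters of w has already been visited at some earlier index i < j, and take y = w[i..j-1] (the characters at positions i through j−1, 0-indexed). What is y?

p

Run of D on w = q p p q p p q q q q:
  step 0: q0  (start)
  step 1: q2  (read q: q0→q2)
  step 2: q5  (read p: q2→q5)
  step 3: q5  (read p: q5→q5)   ← first repeat (q5 seen earlier)
  step 4: q1  (read q: q5→q1)
  step 5: q6  (read p: q1→q6)
  step 6: q2  (read p: q6→q2)
  step 7: q5  (read q: q2→q5)
  step 8: q1  (read q: q5→q1)
  step 9: q5  (read q: q1→q5)
  step 10: q1  (read q: q5→q1)

So i = 2, j = 3, giving x = w[0:2] = qp, y = w[2:3] = p, z = w[3:10] = qppqqqq.
Check: |xy| = 3 ≤ 7 and |y| = 1 ≥ 1. Reading y takes D from q5 back to q5, so every xyⁱz is accepted.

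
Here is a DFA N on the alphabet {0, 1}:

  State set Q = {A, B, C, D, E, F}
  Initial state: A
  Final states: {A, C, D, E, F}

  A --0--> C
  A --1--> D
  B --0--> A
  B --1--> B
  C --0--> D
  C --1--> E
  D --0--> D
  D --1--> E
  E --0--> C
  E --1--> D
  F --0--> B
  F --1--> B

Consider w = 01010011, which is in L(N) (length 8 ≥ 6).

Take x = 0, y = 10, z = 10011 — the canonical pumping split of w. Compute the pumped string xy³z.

010101010011

xy^3z = 0·10·10·10·10011 = 010101010011.
Reading y = 10 takes N from C back to C, so after x·y·y·y the machine is still in C, and z then leads to the accepting state D. Hence 010101010011 ∈ L(N).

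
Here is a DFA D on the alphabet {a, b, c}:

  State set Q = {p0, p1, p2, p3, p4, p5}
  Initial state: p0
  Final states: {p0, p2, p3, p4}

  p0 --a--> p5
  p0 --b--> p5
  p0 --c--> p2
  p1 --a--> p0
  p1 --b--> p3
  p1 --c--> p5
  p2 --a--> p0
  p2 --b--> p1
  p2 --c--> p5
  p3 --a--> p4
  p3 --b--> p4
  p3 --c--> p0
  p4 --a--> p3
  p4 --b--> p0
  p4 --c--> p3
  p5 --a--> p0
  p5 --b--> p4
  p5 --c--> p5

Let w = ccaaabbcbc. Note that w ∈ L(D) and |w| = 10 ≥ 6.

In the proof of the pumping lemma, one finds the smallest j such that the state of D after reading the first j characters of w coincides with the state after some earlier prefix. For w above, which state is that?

p0

Run of D on w = c c a a a b b c b c:
  step 0: p0  (start)
  step 1: p2  (read c: p0→p2)
  step 2: p5  (read c: p2→p5)
  step 3: p0  (read a: p5→p0)   ← first repeat (p0 seen earlier)
  step 4: p5  (read a: p0→p5)
  step 5: p0  (read a: p5→p0)
  step 6: p5  (read b: p0→p5)
  step 7: p4  (read b: p5→p4)
  step 8: p3  (read c: p4→p3)
  step 9: p4  (read b: p3→p4)
  step 10: p3  (read c: p4→p3)

The earliest repeat is at step j = 3: D is in p0, which it already visited at step i = 0.
The DFA has 6 states, so the proof of the pumping lemma guarantees a repeated state among the first 6+1 visited; the segment between the two visits is the pumpable y.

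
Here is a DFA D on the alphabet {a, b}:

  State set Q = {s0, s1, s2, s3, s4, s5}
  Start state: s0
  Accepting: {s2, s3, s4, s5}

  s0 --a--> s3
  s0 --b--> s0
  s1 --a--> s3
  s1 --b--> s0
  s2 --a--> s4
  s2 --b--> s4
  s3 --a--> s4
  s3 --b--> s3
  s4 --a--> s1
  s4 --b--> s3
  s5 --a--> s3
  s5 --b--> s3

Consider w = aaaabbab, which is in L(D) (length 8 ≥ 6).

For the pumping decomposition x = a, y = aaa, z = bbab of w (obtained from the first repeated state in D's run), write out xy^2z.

aaaaaaabbab

xy^2z = a·aaa·aaa·bbab = aaaaaaabbab.
Reading y = aaa takes D from s3 back to s3, so after x·y·y the machine is still in s3, and z then leads to the accepting state s3. Hence aaaaaaabbab ∈ L(D).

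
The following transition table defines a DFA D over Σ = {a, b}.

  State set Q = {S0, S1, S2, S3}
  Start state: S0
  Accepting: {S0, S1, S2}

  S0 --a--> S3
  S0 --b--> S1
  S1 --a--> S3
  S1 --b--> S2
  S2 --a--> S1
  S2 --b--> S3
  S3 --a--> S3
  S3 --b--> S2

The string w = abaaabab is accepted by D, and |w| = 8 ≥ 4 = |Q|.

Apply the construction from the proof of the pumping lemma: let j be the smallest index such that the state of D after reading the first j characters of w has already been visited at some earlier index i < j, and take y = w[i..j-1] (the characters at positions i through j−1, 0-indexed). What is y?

State sequence: S0 -a-> S3 -b-> S2 -a-> S1 -a-> S3 -a-> S3 -b-> S2 -a-> S1 -b-> S2
First repeat at step 4: S3 was already visited.

So i = 1, j = 4, giving x = w[0:1] = a, y = w[1:4] = baa, z = w[4:8] = abab.
Check: |xy| = 4 ≤ 4 and |y| = 3 ≥ 1. Reading y takes D from S3 back to S3, so every xyⁱz is accepted.

baa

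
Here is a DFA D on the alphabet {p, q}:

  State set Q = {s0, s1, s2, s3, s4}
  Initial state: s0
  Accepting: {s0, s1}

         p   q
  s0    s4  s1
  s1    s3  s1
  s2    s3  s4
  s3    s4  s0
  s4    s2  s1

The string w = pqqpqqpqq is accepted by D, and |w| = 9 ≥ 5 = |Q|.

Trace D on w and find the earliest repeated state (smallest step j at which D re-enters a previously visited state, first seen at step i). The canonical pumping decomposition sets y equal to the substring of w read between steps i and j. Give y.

q

Run of D on w = p q q p q q p q q:
  step 0: s0  (start)
  step 1: s4  (read p: s0→s4)
  step 2: s1  (read q: s4→s1)
  step 3: s1  (read q: s1→s1)   ← first repeat (s1 seen earlier)
  step 4: s3  (read p: s1→s3)
  step 5: s0  (read q: s3→s0)
  step 6: s1  (read q: s0→s1)
  step 7: s3  (read p: s1→s3)
  step 8: s0  (read q: s3→s0)
  step 9: s1  (read q: s0→s1)

So i = 2, j = 3, giving x = w[0:2] = pq, y = w[2:3] = q, z = w[3:9] = pqqpqq.
Check: |xy| = 3 ≤ 5 and |y| = 1 ≥ 1. Reading y takes D from s1 back to s1, so every xyⁱz is accepted.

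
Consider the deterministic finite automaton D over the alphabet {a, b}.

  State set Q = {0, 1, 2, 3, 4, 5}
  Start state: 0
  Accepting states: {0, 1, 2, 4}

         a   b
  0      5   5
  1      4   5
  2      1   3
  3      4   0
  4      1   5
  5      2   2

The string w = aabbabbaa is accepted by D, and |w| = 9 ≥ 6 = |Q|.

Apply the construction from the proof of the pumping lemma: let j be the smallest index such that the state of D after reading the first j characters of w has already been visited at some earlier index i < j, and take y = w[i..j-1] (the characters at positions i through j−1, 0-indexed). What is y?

aabb

Run of D on w = a a b b a b b a a:
  step 0: 0  (start)
  step 1: 5  (read a: 0→5)
  step 2: 2  (read a: 5→2)
  step 3: 3  (read b: 2→3)
  step 4: 0  (read b: 3→0)   ← first repeat (0 seen earlier)
  step 5: 5  (read a: 0→5)
  step 6: 2  (read b: 5→2)
  step 7: 3  (read b: 2→3)
  step 8: 4  (read a: 3→4)
  step 9: 1  (read a: 4→1)

So i = 0, j = 4, giving x = w[0:0] = ε, y = w[0:4] = aabb, z = w[4:9] = abbaa.
Check: |xy| = 4 ≤ 6 and |y| = 4 ≥ 1. Reading y takes D from 0 back to 0, so every xyⁱz is accepted.
With |Q| = 6, pigeonhole forces a state repeat no later than step 6; the substring read between the first and second visits to that state can be pumped.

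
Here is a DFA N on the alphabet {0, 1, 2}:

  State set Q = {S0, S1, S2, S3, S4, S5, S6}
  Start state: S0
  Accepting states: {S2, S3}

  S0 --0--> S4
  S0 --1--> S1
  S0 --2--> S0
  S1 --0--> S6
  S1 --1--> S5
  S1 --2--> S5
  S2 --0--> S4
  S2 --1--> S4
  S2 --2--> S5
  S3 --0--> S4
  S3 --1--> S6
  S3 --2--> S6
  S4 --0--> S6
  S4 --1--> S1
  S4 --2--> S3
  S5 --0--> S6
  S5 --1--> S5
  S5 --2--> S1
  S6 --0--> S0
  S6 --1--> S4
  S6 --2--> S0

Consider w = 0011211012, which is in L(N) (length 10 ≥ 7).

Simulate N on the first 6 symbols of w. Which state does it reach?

Run of N on the first 6 characters of w = 0 0 1 1 2 1:
  step 0: S0  (start)
  step 1: S4  (read 0: S0→S4)
  step 2: S6  (read 0: S4→S6)
  step 3: S4  (read 1: S6→S4)
  step 4: S1  (read 1: S4→S1)
  step 5: S5  (read 2: S1→S5)
  step 6: S5  (read 1: S5→S5)

After reading 6 characters, N is in state S5.

S5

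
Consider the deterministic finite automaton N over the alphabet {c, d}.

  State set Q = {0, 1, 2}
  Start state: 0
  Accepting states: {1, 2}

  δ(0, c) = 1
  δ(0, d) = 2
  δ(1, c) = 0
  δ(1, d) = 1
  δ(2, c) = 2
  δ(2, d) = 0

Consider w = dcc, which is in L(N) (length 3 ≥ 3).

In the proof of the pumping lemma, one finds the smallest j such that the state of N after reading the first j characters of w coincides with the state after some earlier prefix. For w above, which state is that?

2

State sequence: 0 -d-> 2 -c-> 2 -c-> 2
First repeat at step 2: 2 was already visited.

The earliest repeat is at step j = 2: N is in 2, which it already visited at step i = 1.
Since N has 3 states, any run of length ≥ 3 visits 3+1 states, so by pigeonhole some state repeats within the first 3 steps — that repeat gives the pumpable loop.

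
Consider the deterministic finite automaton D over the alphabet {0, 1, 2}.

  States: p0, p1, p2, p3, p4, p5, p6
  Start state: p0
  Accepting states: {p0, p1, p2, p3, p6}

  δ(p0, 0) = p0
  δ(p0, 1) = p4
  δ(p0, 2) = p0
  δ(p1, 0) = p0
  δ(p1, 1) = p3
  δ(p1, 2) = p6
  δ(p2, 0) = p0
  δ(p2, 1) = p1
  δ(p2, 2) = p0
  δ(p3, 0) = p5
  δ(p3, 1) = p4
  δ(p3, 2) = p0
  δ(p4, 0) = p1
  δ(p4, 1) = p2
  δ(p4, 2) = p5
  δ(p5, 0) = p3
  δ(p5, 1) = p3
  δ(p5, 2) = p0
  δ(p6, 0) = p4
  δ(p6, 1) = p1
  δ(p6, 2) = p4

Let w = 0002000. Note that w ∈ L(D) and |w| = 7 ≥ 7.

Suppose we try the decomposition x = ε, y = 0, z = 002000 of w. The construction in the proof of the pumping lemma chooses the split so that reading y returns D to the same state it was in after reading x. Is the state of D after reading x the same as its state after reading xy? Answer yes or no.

yes

State sequence: p0 -0-> p0

After x (step 0): p0. After xy (step 1): p0.
They match, so y = 0 drives D around a cycle from p0 back to itself; pumping y any number of times keeps D in p0 before reading z, and xyⁱz ∈ L(D) for every i ≥ 0.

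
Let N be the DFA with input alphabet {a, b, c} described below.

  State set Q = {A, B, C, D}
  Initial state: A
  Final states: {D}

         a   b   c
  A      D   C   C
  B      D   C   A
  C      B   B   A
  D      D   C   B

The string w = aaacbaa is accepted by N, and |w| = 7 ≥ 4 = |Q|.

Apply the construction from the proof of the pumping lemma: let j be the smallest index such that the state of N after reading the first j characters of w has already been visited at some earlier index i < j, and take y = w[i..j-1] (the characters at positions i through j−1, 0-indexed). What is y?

a

State sequence: A -a-> D -a-> D -a-> D -c-> B -b-> C -a-> B -a-> D
First repeat at step 2: D was already visited.

So i = 1, j = 2, giving x = w[0:1] = a, y = w[1:2] = a, z = w[2:7] = acbaa.
Check: |xy| = 2 ≤ 4 and |y| = 1 ≥ 1. Reading y takes N from D back to D, so every xyⁱz is accepted.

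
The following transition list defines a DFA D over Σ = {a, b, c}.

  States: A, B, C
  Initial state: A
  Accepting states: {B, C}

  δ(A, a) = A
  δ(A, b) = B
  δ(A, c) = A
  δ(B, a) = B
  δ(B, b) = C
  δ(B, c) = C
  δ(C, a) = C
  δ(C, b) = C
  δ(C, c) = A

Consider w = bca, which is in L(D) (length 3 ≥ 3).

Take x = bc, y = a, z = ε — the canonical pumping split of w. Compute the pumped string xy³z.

xy^3z = bc·a·a·a·ε = bcaaa.
Reading y = a takes D from C back to C, so after x·y·y·y the machine is still in C, and z then leads to the accepting state C. Hence bcaaa ∈ L(D).

bcaaa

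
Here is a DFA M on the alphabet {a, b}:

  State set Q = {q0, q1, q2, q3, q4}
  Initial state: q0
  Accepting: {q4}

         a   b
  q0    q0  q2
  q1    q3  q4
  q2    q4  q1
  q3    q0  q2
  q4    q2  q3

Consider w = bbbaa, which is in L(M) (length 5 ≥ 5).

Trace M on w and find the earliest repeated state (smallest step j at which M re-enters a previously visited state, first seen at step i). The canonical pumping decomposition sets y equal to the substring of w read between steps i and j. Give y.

bba

Run of M on w = b b b a a:
  step 0: q0  (start)
  step 1: q2  (read b: q0→q2)
  step 2: q1  (read b: q2→q1)
  step 3: q4  (read b: q1→q4)
  step 4: q2  (read a: q4→q2)   ← first repeat (q2 seen earlier)
  step 5: q4  (read a: q2→q4)

So i = 1, j = 4, giving x = w[0:1] = b, y = w[1:4] = bba, z = w[4:5] = a.
Check: |xy| = 4 ≤ 5 and |y| = 3 ≥ 1. Reading y takes M from q2 back to q2, so every xyⁱz is accepted.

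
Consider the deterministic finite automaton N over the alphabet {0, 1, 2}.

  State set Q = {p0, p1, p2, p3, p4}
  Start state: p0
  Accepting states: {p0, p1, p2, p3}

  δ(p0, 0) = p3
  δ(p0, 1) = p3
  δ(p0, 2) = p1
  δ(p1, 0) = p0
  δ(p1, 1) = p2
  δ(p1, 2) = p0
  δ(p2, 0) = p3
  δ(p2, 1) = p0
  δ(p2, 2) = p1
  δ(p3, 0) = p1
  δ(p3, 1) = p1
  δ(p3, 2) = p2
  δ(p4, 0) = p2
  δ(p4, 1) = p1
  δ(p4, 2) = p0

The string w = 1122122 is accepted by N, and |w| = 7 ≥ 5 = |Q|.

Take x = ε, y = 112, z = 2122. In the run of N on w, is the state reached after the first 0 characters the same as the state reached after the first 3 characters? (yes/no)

Run of N on the first 3 characters of w = 1 1 2:
  step 0: p0  (start)
  step 1: p3  (read 1: p0→p3)
  step 2: p1  (read 1: p3→p1)
  step 3: p0  (read 2: p1→p0)

After x (step 0): p0. After xy (step 3): p0.
They match, so y = 112 drives N around a cycle from p0 back to itself; pumping y any number of times keeps N in p0 before reading z, and xyⁱz ∈ L(N) for every i ≥ 0.

yes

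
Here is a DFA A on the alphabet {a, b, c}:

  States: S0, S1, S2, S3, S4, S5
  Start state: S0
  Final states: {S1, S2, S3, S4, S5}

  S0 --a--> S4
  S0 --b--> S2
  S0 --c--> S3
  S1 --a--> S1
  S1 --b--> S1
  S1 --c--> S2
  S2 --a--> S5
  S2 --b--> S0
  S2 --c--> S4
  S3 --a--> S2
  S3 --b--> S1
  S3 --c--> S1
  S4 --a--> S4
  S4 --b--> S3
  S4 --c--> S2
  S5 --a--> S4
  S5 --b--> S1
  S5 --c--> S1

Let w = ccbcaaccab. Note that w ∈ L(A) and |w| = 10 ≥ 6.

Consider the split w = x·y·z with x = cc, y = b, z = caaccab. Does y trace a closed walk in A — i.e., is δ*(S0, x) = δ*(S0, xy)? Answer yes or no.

State sequence: S0 -c-> S3 -c-> S1 -b-> S1

After x (step 2): S1. After xy (step 3): S1.
They match, so y = b drives A around a cycle from S1 back to itself; pumping y any number of times keeps A in S1 before reading z, and xyⁱz ∈ L(A) for every i ≥ 0.

yes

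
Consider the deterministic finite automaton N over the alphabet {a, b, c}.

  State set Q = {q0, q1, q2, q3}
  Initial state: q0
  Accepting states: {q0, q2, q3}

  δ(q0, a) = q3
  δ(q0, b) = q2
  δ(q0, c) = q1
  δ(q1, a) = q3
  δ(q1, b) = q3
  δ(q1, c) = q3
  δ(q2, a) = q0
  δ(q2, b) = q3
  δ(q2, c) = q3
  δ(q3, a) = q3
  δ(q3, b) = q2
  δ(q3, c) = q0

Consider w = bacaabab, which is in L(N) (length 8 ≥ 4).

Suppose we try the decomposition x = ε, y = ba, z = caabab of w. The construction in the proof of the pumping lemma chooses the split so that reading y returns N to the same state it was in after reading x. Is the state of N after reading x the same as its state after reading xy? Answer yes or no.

State sequence: q0 -b-> q2 -a-> q0

After x (step 0): q0. After xy (step 2): q0.
They match, so y = ba drives N around a cycle from q0 back to itself; pumping y any number of times keeps N in q0 before reading z, and xyⁱz ∈ L(N) for every i ≥ 0.

yes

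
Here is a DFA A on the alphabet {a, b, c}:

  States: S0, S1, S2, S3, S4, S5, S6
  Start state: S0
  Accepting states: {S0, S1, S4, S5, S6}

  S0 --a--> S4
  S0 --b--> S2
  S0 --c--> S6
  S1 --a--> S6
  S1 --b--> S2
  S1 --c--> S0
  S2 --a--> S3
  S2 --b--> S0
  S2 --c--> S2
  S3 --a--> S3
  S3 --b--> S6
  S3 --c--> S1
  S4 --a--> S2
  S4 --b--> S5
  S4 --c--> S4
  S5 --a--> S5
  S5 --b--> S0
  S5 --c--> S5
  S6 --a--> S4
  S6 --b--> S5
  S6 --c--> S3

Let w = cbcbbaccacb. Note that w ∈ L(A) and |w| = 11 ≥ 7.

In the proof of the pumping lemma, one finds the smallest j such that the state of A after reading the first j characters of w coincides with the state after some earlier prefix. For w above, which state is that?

Run of A on w = c b c b b a c c a c b:
  step 0: S0  (start)
  step 1: S6  (read c: S0→S6)
  step 2: S5  (read b: S6→S5)
  step 3: S5  (read c: S5→S5)   ← first repeat (S5 seen earlier)
  step 4: S0  (read b: S5→S0)
  step 5: S2  (read b: S0→S2)
  step 6: S3  (read a: S2→S3)
  step 7: S1  (read c: S3→S1)
  step 8: S0  (read c: S1→S0)
  step 9: S4  (read a: S0→S4)
  step 10: S4  (read c: S4→S4)
  step 11: S5  (read b: S4→S5)

The earliest repeat is at step j = 3: A is in S5, which it already visited at step i = 2.

S5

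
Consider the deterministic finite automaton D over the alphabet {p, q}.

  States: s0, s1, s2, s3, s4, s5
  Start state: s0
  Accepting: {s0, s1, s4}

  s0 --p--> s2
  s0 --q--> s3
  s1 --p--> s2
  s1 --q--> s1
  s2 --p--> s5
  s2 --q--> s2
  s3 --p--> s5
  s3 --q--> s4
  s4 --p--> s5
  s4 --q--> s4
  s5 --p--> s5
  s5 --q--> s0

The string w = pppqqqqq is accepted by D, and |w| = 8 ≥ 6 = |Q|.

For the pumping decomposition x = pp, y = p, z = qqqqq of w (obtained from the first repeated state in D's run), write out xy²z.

xy^2z = pp·p·p·qqqqq = ppppqqqqq.
Reading y = p takes D from s5 back to s5, so after x·y·y the machine is still in s5, and z then leads to the accepting state s4. Hence ppppqqqqq ∈ L(D).

ppppqqqqq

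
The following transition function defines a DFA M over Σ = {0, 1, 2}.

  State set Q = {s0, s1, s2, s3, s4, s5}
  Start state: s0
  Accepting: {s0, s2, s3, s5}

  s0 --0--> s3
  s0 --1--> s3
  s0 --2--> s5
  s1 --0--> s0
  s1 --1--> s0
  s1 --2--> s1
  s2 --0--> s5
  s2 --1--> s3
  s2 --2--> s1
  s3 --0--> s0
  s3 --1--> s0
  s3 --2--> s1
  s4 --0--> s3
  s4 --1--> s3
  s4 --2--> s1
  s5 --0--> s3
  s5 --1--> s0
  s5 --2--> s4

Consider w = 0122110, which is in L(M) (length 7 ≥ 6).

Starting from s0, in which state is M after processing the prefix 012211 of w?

s0

Run of M on the first 6 characters of w = 0 1 2 2 1 1:
  step 0: s0  (start)
  step 1: s3  (read 0: s0→s3)
  step 2: s0  (read 1: s3→s0)
  step 3: s5  (read 2: s0→s5)
  step 4: s4  (read 2: s5→s4)
  step 5: s3  (read 1: s4→s3)
  step 6: s0  (read 1: s3→s0)

After reading 6 characters, M is in state s0.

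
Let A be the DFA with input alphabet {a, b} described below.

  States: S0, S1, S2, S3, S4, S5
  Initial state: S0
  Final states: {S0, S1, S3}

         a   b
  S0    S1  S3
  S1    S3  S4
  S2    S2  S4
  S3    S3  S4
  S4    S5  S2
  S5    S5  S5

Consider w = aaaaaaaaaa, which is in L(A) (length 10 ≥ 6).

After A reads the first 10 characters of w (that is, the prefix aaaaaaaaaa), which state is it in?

Run of A on the first 10 characters of w = a a a a a a a a a a:
  step 0: S0  (start)
  step 1: S1  (read a: S0→S1)
  step 2: S3  (read a: S1→S3)
  step 3: S3  (read a: S3→S3)
  step 4: S3  (read a: S3→S3)
  step 5: S3  (read a: S3→S3)
  step 6: S3  (read a: S3→S3)
  step 7: S3  (read a: S3→S3)
  step 8: S3  (read a: S3→S3)
  step 9: S3  (read a: S3→S3)
  step 10: S3  (read a: S3→S3)

After reading 10 characters, A is in state S3.

S3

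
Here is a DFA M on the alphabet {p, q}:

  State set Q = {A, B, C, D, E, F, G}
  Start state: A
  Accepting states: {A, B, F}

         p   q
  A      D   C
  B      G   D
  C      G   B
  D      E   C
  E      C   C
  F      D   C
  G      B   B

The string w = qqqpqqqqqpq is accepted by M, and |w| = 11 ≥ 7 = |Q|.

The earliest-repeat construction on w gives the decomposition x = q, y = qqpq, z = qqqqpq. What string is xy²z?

qqqpqqqpqqqqqpq

xy^2z = q·qqpq·qqpq·qqqqpq = qqqpqqqpqqqqqpq.
Reading y = qqpq takes M from C back to C, so after x·y·y the machine is still in C, and z then leads to the accepting state B. Hence qqqpqqqpqqqqqpq ∈ L(M).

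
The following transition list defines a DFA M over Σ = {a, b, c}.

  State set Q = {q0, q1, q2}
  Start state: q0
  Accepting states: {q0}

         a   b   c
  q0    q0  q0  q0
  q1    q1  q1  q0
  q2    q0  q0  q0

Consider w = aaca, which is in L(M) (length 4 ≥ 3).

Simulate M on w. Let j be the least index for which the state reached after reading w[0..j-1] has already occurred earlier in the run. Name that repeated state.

q0

Run of M on w = a a c a:
  step 0: q0  (start)
  step 1: q0  (read a: q0→q0)   ← first repeat (q0 seen earlier)
  step 2: q0  (read a: q0→q0)
  step 3: q0  (read c: q0→q0)
  step 4: q0  (read a: q0→q0)

The earliest repeat is at step j = 1: M is in q0, which it already visited at step i = 0.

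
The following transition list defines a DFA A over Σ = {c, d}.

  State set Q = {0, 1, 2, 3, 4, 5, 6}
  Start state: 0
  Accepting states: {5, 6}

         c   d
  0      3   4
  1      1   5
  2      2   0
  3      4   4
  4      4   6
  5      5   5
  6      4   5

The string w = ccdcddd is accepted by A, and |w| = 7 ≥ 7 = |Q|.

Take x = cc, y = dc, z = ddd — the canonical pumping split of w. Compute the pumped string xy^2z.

xy^2z = cc·dc·dc·ddd = ccdcdcddd.
Reading y = dc takes A from 4 back to 4, so after x·y·y the machine is still in 4, and z then leads to the accepting state 5. Hence ccdcdcddd ∈ L(A).

ccdcdcddd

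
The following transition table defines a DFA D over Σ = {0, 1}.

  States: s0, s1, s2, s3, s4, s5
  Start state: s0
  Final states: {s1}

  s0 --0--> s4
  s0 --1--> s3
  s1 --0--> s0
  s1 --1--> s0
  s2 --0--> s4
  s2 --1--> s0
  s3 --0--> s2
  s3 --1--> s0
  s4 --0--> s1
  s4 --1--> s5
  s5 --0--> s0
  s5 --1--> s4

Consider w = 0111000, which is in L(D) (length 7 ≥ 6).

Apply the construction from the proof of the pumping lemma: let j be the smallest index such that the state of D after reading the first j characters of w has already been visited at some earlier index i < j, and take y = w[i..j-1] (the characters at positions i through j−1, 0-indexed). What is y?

State sequence: s0 -0-> s4 -1-> s5 -1-> s4 -1-> s5 -0-> s0 -0-> s4 -0-> s1
First repeat at step 3: s4 was already visited.

So i = 1, j = 3, giving x = w[0:1] = 0, y = w[1:3] = 11, z = w[3:7] = 1000.
Check: |xy| = 3 ≤ 6 and |y| = 2 ≥ 1. Reading y takes D from s4 back to s4, so every xyⁱz is accepted.
The DFA has 6 states, so the proof of the pumping lemma guarantees a repeated state among the first 6+1 visited; the segment between the two visits is the pumpable y.

11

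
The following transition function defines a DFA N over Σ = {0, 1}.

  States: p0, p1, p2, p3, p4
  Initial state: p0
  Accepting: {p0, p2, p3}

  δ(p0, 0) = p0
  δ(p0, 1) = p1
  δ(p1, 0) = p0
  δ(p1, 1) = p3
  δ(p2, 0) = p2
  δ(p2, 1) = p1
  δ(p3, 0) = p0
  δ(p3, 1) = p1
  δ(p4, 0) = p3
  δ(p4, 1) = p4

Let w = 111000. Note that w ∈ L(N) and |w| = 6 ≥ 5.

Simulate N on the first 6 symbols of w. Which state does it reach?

p0

Run of N on the first 6 characters of w = 1 1 1 0 0 0:
  step 0: p0  (start)
  step 1: p1  (read 1: p0→p1)
  step 2: p3  (read 1: p1→p3)
  step 3: p1  (read 1: p3→p1)
  step 4: p0  (read 0: p1→p0)
  step 5: p0  (read 0: p0→p0)
  step 6: p0  (read 0: p0→p0)

After reading 6 characters, N is in state p0.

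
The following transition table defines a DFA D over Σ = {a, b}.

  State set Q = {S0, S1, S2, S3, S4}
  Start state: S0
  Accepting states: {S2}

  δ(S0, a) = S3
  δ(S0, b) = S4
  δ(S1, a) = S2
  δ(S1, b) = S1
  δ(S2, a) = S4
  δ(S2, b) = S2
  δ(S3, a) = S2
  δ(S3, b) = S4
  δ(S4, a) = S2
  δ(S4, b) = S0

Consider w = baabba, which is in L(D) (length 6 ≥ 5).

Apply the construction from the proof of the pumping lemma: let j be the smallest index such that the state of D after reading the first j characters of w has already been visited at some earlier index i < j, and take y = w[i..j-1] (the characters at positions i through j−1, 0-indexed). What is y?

aa

Run of D on w = b a a b b a:
  step 0: S0  (start)
  step 1: S4  (read b: S0→S4)
  step 2: S2  (read a: S4→S2)
  step 3: S4  (read a: S2→S4)   ← first repeat (S4 seen earlier)
  step 4: S0  (read b: S4→S0)
  step 5: S4  (read b: S0→S4)
  step 6: S2  (read a: S4→S2)

So i = 1, j = 3, giving x = w[0:1] = b, y = w[1:3] = aa, z = w[3:6] = bba.
Check: |xy| = 3 ≤ 5 and |y| = 2 ≥ 1. Reading y takes D from S4 back to S4, so every xyⁱz is accepted.
With |Q| = 5, pigeonhole forces a state repeat no later than step 5; the substring read between the first and second visits to that state can be pumped.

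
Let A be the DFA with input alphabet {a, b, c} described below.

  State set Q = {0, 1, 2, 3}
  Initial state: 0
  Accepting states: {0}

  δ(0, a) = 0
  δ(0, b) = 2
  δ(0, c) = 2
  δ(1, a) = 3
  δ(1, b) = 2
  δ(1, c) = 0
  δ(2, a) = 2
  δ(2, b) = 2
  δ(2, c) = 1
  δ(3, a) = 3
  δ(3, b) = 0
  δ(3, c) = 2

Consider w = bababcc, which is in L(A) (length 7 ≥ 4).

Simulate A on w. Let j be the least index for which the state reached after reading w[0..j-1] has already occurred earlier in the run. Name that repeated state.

State sequence: 0 -b-> 2 -a-> 2 -b-> 2 -a-> 2 -b-> 2 -c-> 1 -c-> 0
First repeat at step 2: 2 was already visited.

The earliest repeat is at step j = 2: A is in 2, which it already visited at step i = 1.
With |Q| = 4, pigeonhole forces a state repeat no later than step 4; the substring read between the first and second visits to that state can be pumped.

2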